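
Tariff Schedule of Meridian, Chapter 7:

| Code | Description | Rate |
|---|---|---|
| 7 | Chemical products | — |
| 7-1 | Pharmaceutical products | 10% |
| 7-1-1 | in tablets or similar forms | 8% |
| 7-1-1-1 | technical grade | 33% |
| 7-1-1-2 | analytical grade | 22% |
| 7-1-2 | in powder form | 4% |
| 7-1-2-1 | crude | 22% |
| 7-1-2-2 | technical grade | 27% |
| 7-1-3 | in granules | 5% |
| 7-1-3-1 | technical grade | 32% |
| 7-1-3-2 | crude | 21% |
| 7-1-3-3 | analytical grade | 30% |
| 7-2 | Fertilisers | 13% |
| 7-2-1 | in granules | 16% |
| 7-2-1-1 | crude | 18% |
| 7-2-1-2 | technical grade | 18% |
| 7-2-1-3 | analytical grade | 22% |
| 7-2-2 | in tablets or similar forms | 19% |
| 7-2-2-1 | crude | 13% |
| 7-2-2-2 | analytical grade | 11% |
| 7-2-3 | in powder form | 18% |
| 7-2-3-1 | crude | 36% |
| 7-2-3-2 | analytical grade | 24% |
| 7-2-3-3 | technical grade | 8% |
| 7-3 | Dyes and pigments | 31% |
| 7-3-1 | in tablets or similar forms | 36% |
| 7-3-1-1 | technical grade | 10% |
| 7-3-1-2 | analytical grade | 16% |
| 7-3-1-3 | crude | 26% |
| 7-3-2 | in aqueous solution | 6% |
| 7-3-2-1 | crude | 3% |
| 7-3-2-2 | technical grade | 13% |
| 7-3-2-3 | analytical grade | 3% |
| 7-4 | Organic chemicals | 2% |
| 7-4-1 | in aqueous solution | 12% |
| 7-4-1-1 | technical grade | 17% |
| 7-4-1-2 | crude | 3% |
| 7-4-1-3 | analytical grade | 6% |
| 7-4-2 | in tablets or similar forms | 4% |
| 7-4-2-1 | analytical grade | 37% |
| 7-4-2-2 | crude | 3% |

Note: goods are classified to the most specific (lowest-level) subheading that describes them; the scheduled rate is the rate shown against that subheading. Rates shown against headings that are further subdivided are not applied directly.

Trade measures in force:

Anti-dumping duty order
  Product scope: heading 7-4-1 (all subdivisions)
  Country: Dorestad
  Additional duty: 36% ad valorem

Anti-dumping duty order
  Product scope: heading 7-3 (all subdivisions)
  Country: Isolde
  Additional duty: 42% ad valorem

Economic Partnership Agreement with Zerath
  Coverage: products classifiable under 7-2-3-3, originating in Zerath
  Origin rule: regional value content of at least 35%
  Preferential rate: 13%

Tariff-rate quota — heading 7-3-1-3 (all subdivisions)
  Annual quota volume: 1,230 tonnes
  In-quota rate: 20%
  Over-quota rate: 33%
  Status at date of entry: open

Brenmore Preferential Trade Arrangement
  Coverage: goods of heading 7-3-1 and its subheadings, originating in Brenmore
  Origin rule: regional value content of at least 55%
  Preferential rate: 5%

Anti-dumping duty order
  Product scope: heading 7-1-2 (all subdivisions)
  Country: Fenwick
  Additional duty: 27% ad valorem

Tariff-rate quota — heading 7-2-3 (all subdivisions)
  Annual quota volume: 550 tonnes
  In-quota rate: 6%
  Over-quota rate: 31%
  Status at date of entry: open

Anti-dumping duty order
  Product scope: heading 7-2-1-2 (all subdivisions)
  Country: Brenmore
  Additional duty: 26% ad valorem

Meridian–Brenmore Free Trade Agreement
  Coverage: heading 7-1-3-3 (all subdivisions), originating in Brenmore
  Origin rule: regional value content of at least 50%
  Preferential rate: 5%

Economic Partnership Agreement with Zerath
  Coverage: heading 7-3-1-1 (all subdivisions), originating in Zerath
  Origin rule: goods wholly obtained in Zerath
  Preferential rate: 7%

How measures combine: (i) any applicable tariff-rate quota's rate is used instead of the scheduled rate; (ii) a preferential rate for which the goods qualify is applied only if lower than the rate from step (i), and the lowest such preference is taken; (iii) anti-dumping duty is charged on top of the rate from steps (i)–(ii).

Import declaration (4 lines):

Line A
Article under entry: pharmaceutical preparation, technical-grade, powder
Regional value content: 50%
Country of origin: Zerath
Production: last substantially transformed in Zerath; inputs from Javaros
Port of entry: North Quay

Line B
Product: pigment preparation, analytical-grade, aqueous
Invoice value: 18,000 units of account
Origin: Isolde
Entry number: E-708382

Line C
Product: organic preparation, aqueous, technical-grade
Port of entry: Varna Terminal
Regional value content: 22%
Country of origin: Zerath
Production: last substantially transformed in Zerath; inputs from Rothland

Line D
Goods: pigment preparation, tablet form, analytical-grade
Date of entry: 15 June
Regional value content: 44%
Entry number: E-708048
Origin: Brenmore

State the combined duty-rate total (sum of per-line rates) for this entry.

Line A: pharmaceutical → 7-1; powder → 7-1-2; technical-grade → 7-1-2-2. Scheduled 27%. Zerath agreement on 7-2-3-3: 7-1-2-2 not covered; Zerath agreement on 7-3-1-1: 7-1-2-2 not covered. → 27%.
Line B: pigment → 7-3; aqueous → 7-3-2; analytical-grade → 7-3-2-3. Scheduled 3%. anti-dumping (Isolde, 7-3): +42%; total 3% + 42% = 45%. → 45%.
Line C: organic → 7-4; aqueous → 7-4-1; technical-grade → 7-4-1-1. Scheduled 17%. Zerath agreement on 7-2-3-3: 7-4-1-1 not covered; Zerath agreement on 7-3-1-1: 7-4-1-1 not covered. → 17%.
Line D: pigment → 7-3; tablet form → 7-3-1; analytical-grade → 7-3-1-2. Scheduled 16%. Brenmore agreement on 7-3-1: RVC < 55%; Brenmore agreement on 7-1-3-3: 7-3-1-2 not covered. → 16%.
Sum: 27% + 45% + 17% + 16% = 105%.

105%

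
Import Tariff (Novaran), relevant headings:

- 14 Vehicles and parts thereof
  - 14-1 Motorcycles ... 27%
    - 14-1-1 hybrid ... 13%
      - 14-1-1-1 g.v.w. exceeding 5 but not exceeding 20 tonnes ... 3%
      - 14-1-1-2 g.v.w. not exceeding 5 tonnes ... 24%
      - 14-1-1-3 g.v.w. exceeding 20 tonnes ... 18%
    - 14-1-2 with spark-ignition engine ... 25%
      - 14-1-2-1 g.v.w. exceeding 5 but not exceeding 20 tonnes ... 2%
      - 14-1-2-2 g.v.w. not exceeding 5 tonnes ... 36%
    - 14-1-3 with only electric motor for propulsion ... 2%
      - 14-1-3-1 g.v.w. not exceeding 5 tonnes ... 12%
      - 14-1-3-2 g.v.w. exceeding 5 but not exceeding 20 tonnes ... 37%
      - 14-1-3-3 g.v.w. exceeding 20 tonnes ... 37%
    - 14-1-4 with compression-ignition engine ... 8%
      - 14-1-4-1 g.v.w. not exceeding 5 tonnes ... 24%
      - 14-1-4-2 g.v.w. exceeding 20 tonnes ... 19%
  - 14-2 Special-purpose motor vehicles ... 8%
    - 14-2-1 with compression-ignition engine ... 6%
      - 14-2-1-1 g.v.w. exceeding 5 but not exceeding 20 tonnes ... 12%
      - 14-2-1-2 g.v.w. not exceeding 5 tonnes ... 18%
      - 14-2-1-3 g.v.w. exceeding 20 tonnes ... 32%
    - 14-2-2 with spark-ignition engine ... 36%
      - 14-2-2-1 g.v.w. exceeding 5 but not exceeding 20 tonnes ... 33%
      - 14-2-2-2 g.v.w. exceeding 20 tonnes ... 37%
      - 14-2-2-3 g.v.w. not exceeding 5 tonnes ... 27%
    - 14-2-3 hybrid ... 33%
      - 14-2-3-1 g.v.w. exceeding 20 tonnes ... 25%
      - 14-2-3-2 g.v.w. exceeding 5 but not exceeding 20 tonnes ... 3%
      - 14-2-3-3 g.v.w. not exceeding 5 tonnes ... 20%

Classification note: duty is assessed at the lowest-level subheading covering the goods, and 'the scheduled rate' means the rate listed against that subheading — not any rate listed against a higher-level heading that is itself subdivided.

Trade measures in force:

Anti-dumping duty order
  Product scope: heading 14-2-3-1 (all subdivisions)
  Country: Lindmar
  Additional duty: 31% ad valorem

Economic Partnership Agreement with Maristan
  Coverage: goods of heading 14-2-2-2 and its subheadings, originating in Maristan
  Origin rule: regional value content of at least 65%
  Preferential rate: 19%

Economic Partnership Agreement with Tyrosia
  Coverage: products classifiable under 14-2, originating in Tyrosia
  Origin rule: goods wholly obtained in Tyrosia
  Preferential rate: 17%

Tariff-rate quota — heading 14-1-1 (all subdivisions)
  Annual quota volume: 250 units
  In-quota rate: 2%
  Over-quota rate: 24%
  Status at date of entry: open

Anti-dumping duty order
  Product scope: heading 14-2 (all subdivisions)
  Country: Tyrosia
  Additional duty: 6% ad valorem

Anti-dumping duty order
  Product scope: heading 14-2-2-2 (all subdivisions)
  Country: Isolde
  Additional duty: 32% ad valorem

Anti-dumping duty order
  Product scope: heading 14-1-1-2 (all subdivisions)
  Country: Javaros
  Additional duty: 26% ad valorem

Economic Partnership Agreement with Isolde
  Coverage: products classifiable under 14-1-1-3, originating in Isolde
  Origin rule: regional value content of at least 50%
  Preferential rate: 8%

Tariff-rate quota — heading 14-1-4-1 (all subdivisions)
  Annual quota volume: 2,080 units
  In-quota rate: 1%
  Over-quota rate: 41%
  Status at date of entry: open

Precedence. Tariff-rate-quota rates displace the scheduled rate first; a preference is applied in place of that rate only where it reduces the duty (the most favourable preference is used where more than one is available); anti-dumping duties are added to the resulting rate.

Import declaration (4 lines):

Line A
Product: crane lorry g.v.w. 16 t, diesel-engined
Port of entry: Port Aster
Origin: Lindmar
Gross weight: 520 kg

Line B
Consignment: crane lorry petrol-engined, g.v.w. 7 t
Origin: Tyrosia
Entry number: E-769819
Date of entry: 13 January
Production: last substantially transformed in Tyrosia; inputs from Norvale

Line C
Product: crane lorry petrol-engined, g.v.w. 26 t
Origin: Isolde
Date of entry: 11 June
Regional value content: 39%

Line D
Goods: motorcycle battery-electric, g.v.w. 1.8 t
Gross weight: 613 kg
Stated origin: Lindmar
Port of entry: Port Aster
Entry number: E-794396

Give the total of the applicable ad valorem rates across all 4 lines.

132%

Line A: crane lorry → 14-2; diesel-engined → 14-2-1; g.v.w. 16 t → 14-2-1-1. Scheduled 12%. No special measure applies. → 12%.
Line B: crane lorry → 14-2; petrol-engined → 14-2-2; g.v.w. 7 t → 14-2-2-1. Scheduled 33%. Tyrosia agreement on 14-2: not wholly obtained; anti-dumping (Tyrosia, 14-2): +6%; total 33% + 6% = 39%. → 39%.
Line C: crane lorry → 14-2; petrol-engined → 14-2-2; g.v.w. 26 t → 14-2-2-2. Scheduled 37%. Isolde agreement on 14-1-1-3: 14-2-2-2 not covered; anti-dumping (Isolde, 14-2-2-2): +32%; total 37% + 32% = 69%. → 69%.
Line D: motorcycle → 14-1; battery-electric → 14-1-3; g.v.w. 1.8 t → 14-1-3-1. Scheduled 12%. No special measure applies. → 12%.
Sum: 12% + 39% + 69% + 12% = 132%.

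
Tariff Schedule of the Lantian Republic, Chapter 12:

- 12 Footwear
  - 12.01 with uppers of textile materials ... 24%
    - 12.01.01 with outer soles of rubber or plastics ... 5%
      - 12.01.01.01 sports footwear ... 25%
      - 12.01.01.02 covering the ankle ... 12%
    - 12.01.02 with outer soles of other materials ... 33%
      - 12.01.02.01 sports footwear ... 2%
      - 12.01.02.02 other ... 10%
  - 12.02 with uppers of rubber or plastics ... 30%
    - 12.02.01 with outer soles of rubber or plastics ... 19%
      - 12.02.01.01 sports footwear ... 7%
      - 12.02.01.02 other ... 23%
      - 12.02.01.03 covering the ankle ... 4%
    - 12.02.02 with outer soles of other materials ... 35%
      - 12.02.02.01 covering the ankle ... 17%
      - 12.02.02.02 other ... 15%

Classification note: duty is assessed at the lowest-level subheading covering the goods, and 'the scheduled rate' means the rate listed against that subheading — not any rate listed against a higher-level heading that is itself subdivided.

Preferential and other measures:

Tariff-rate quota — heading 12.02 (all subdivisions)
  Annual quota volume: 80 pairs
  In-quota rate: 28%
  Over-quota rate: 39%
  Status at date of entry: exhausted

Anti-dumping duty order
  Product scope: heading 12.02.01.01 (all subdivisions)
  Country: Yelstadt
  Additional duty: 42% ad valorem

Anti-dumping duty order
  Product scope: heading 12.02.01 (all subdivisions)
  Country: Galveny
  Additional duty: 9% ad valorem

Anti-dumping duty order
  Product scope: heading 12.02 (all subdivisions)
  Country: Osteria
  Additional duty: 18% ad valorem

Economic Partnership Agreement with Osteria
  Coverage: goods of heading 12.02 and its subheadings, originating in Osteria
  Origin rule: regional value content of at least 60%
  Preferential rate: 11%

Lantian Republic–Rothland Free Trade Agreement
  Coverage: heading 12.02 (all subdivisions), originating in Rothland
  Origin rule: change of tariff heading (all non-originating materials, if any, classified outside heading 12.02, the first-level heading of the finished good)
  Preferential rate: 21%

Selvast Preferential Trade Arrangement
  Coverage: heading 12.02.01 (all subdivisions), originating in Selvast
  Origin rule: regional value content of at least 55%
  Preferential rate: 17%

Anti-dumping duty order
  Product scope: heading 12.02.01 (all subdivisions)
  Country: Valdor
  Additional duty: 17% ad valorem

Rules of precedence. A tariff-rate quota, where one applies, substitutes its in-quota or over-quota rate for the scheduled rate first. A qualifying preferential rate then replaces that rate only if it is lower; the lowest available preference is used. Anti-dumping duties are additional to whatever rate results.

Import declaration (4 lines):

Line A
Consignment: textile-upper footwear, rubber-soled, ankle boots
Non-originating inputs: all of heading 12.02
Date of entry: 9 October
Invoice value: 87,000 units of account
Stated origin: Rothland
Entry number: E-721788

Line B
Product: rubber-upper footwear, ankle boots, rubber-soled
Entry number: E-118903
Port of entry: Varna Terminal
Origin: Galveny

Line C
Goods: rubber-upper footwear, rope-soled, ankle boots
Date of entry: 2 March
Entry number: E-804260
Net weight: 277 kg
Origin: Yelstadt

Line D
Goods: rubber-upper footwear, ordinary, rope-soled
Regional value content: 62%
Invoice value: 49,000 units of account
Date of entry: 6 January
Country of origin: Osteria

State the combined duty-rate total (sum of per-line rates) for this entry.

128%

Line A: textile-upper → 12.01; rubber-soled → 12.01.01; ankle boots → 12.01.01.02. Scheduled 12%. Rothland agreement on 12.02: 12.01.01.02 not covered. → 12%.
Line B: rubber-upper → 12.02; rubber-soled → 12.02.01; ankle boots → 12.02.01.03. Scheduled 4%. quota on 12.02 exhausted → over-quota 39%; anti-dumping (Galveny, 12.02.01): +9%; total 39% + 9% = 48%. → 48%.
Line C: rubber-upper → 12.02; rope-soled → 12.02.02; ankle boots → 12.02.02.01. Scheduled 17%. quota on 12.02 exhausted → over-quota 39%. → 39%.
Line D: rubber-upper → 12.02; rope-soled → 12.02.02; ordinary → 12.02.02.02. Scheduled 15%. quota on 12.02 exhausted → over-quota 39%; Osteria agreement on 12.02: RVC ≥ 60% → 11% available; preferential 11%; anti-dumping (Osteria, 12.02): +18%; total 11% + 18% = 29%. → 29%.
Sum: 12% + 48% + 39% + 29% = 128%.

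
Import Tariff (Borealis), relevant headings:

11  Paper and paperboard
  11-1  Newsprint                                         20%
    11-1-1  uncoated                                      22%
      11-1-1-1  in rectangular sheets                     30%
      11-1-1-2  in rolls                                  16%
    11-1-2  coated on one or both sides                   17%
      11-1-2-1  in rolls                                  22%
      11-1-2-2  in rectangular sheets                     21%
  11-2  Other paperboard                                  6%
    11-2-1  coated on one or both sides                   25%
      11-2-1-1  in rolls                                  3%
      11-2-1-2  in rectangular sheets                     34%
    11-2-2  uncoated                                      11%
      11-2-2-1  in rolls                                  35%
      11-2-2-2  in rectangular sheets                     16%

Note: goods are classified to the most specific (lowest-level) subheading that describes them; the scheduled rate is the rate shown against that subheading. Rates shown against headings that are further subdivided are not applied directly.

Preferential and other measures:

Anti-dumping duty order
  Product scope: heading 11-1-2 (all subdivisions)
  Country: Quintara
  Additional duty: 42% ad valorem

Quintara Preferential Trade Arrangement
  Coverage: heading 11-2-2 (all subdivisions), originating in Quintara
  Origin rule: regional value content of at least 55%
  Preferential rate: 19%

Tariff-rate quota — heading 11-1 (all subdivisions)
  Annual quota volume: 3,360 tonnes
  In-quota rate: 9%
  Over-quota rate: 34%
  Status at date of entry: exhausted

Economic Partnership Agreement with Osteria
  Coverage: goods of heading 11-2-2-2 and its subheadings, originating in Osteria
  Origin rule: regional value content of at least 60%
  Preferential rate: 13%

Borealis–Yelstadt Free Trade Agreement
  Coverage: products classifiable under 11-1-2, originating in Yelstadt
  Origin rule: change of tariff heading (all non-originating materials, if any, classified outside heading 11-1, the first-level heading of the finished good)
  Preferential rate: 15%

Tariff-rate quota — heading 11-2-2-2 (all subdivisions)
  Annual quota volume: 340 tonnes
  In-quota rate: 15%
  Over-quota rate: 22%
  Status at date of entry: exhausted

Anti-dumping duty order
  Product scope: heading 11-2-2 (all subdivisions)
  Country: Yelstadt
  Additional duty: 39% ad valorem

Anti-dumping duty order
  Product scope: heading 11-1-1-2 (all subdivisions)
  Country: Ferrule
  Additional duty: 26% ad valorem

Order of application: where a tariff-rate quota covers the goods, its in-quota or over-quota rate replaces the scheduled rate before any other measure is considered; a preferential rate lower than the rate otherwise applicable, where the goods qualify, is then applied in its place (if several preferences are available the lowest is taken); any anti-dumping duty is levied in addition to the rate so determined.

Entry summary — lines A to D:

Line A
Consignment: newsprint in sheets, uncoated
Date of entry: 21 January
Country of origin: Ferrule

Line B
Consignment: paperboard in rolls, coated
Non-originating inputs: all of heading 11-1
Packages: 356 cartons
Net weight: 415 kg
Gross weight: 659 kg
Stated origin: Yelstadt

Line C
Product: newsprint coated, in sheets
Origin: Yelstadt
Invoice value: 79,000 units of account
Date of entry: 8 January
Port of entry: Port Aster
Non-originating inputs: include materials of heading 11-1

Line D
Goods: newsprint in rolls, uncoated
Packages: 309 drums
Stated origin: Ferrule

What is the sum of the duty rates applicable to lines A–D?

Line A: newsprint → 11-1; uncoated → 11-1-1; in sheets → 11-1-1-1. Scheduled 30%. quota on 11-1 exhausted → over-quota 34%. → 34%.
Line B: paperboard → 11-2; coated → 11-2-1; in rolls → 11-2-1-1. Scheduled 3%. Yelstadt agreement on 11-1-2: 11-2-1-1 not covered. → 3%.
Line C: newsprint → 11-1; coated → 11-1-2; in sheets → 11-1-2-2. Scheduled 21%. quota on 11-1 exhausted → over-quota 34%; Yelstadt agreement on 11-1-2: CTH not met. → 34%.
Line D: newsprint → 11-1; uncoated → 11-1-1; in rolls → 11-1-1-2. Scheduled 16%. quota on 11-1 exhausted → over-quota 34%; anti-dumping (Ferrule, 11-1-1-2): +26%; total 34% + 26% = 60%. → 60%.
Sum: 34% + 3% + 34% + 60% = 131%.

131%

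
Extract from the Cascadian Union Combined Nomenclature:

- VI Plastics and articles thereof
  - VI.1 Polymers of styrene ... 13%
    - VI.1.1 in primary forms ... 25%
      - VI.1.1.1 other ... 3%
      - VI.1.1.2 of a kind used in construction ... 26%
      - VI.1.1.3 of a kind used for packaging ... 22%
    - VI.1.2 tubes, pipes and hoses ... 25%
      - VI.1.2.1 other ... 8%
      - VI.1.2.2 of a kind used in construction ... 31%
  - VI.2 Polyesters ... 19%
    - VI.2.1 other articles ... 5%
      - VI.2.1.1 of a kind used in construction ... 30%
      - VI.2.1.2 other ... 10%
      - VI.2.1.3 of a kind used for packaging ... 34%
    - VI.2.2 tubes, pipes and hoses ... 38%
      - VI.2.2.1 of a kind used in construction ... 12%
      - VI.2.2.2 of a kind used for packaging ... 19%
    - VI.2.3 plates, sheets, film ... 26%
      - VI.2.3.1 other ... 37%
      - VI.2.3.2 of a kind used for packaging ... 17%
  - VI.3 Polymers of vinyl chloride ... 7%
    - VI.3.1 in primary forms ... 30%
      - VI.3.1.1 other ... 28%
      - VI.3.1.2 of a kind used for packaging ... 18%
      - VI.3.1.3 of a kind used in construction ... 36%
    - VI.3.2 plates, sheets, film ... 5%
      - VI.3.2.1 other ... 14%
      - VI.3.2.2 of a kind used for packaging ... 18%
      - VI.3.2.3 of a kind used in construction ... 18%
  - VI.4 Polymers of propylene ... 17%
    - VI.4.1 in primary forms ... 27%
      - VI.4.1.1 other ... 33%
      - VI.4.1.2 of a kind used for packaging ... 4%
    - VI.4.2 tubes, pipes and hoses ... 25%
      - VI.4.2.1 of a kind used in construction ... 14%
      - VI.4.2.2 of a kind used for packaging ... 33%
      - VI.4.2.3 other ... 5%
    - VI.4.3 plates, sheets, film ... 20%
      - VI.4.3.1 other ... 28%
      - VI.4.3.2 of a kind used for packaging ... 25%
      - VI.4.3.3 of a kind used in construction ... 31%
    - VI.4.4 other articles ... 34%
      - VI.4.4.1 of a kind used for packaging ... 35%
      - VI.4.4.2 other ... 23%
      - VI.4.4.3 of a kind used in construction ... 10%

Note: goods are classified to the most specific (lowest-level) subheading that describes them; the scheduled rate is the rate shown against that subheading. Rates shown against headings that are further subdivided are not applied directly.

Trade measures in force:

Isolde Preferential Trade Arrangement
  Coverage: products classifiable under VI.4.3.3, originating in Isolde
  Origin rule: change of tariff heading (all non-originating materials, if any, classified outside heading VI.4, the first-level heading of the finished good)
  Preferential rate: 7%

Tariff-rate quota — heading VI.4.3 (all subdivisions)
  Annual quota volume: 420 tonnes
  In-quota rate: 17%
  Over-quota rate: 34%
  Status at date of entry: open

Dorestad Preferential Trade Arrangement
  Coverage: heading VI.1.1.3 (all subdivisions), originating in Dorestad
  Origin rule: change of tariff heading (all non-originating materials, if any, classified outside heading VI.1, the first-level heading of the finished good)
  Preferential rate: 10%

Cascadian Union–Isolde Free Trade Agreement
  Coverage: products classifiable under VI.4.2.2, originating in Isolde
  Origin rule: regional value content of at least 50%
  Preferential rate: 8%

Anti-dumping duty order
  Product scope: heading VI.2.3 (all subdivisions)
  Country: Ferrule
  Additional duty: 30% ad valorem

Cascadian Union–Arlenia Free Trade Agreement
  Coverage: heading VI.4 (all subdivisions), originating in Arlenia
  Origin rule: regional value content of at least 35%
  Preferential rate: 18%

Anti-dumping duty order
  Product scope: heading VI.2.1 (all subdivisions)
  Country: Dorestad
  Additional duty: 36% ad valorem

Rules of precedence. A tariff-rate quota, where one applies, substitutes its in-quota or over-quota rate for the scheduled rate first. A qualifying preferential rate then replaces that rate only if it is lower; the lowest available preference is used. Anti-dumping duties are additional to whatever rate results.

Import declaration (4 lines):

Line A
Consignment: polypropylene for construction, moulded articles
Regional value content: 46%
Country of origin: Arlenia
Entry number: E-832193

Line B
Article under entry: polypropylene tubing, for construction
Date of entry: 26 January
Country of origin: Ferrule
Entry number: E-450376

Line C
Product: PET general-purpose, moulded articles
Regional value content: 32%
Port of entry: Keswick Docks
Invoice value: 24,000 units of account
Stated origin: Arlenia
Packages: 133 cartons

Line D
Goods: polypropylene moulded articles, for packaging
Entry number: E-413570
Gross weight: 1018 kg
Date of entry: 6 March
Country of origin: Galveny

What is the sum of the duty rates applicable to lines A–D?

Line A: polypropylene → VI.4; moulded articles → VI.4.4; for construction → VI.4.4.3. Scheduled 10%. Arlenia agreement on VI.4: RVC ≥ 35% → 18% available; preference 18% not lower than 10% → no reduction. → 10%.
Line B: polypropylene → VI.4; tubing → VI.4.2; for construction → VI.4.2.1. Scheduled 14%. No special measure applies. → 14%.
Line C: PET → VI.2; moulded articles → VI.2.1; general-purpose → VI.2.1.2. Scheduled 10%. Arlenia agreement on VI.4: VI.2.1.2 not covered. → 10%.
Line D: polypropylene → VI.4; moulded articles → VI.4.4; for packaging → VI.4.4.1. Scheduled 35%. No special measure applies. → 35%.
Sum: 10% + 14% + 10% + 35% = 69%.

69%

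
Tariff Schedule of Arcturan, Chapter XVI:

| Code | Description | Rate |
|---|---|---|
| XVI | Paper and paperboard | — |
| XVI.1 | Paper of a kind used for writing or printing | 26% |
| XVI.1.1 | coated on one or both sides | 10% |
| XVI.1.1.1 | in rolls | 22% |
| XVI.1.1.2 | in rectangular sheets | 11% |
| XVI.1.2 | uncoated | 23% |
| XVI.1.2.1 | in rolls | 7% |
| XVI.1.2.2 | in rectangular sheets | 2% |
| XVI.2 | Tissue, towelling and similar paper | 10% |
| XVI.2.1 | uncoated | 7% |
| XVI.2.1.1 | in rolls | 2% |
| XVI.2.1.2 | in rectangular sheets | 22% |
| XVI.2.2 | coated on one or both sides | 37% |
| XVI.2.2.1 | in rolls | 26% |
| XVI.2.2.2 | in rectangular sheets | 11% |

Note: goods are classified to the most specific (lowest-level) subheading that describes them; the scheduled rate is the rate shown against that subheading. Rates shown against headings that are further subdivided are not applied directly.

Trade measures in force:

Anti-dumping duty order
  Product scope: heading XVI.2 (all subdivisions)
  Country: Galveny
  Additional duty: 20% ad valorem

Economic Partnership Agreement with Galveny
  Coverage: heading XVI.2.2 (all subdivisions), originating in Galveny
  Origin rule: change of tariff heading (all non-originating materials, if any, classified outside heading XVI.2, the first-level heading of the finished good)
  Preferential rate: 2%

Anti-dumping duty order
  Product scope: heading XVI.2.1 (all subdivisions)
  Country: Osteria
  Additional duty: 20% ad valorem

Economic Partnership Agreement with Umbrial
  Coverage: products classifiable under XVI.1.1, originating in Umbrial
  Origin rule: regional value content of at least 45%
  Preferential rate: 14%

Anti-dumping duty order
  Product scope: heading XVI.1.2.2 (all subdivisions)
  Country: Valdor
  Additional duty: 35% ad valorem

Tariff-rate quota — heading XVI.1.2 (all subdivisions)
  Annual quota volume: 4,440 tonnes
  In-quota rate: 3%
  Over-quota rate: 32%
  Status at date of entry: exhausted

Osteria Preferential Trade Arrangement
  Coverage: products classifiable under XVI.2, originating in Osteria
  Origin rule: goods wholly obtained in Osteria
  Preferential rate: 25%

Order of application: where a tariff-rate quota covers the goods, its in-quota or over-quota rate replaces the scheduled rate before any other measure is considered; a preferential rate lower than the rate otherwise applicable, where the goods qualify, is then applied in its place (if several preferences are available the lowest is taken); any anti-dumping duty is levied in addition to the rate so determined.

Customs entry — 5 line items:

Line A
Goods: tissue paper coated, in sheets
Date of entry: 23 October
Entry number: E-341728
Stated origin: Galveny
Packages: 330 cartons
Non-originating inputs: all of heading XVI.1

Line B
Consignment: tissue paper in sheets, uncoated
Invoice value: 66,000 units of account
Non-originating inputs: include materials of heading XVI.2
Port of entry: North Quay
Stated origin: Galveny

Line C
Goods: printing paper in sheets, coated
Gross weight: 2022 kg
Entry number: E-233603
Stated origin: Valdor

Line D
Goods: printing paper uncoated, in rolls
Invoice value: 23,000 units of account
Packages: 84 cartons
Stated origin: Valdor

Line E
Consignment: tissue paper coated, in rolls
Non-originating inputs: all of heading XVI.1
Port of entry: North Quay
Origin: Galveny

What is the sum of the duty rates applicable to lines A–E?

Line A: tissue paper → XVI.2; coated → XVI.2.2; in sheets → XVI.2.2.2. Scheduled 11%. Galveny agreement on XVI.2.2: CTH met → 2% available; preferential 2%; anti-dumping (Galveny, XVI.2): +20%; total 2% + 20% = 22%. → 22%.
Line B: tissue paper → XVI.2; uncoated → XVI.2.1; in sheets → XVI.2.1.2. Scheduled 22%. Galveny agreement on XVI.2.2: XVI.2.1.2 not covered; anti-dumping (Galveny, XVI.2): +20%; total 22% + 20% = 42%. → 42%.
Line C: printing paper → XVI.1; coated → XVI.1.1; in sheets → XVI.1.1.2. Scheduled 11%. No special measure applies. → 11%.
Line D: printing paper → XVI.1; uncoated → XVI.1.2; in rolls → XVI.1.2.1. Scheduled 7%. quota on XVI.1.2 exhausted → over-quota 32%. → 32%.
Line E: tissue paper → XVI.2; coated → XVI.2.2; in rolls → XVI.2.2.1. Scheduled 26%. Galveny agreement on XVI.2.2: CTH met → 2% available; preferential 2%; anti-dumping (Galveny, XVI.2): +20%; total 2% + 20% = 22%. → 22%.
Sum: 22% + 42% + 11% + 32% + 22% = 129%.

129%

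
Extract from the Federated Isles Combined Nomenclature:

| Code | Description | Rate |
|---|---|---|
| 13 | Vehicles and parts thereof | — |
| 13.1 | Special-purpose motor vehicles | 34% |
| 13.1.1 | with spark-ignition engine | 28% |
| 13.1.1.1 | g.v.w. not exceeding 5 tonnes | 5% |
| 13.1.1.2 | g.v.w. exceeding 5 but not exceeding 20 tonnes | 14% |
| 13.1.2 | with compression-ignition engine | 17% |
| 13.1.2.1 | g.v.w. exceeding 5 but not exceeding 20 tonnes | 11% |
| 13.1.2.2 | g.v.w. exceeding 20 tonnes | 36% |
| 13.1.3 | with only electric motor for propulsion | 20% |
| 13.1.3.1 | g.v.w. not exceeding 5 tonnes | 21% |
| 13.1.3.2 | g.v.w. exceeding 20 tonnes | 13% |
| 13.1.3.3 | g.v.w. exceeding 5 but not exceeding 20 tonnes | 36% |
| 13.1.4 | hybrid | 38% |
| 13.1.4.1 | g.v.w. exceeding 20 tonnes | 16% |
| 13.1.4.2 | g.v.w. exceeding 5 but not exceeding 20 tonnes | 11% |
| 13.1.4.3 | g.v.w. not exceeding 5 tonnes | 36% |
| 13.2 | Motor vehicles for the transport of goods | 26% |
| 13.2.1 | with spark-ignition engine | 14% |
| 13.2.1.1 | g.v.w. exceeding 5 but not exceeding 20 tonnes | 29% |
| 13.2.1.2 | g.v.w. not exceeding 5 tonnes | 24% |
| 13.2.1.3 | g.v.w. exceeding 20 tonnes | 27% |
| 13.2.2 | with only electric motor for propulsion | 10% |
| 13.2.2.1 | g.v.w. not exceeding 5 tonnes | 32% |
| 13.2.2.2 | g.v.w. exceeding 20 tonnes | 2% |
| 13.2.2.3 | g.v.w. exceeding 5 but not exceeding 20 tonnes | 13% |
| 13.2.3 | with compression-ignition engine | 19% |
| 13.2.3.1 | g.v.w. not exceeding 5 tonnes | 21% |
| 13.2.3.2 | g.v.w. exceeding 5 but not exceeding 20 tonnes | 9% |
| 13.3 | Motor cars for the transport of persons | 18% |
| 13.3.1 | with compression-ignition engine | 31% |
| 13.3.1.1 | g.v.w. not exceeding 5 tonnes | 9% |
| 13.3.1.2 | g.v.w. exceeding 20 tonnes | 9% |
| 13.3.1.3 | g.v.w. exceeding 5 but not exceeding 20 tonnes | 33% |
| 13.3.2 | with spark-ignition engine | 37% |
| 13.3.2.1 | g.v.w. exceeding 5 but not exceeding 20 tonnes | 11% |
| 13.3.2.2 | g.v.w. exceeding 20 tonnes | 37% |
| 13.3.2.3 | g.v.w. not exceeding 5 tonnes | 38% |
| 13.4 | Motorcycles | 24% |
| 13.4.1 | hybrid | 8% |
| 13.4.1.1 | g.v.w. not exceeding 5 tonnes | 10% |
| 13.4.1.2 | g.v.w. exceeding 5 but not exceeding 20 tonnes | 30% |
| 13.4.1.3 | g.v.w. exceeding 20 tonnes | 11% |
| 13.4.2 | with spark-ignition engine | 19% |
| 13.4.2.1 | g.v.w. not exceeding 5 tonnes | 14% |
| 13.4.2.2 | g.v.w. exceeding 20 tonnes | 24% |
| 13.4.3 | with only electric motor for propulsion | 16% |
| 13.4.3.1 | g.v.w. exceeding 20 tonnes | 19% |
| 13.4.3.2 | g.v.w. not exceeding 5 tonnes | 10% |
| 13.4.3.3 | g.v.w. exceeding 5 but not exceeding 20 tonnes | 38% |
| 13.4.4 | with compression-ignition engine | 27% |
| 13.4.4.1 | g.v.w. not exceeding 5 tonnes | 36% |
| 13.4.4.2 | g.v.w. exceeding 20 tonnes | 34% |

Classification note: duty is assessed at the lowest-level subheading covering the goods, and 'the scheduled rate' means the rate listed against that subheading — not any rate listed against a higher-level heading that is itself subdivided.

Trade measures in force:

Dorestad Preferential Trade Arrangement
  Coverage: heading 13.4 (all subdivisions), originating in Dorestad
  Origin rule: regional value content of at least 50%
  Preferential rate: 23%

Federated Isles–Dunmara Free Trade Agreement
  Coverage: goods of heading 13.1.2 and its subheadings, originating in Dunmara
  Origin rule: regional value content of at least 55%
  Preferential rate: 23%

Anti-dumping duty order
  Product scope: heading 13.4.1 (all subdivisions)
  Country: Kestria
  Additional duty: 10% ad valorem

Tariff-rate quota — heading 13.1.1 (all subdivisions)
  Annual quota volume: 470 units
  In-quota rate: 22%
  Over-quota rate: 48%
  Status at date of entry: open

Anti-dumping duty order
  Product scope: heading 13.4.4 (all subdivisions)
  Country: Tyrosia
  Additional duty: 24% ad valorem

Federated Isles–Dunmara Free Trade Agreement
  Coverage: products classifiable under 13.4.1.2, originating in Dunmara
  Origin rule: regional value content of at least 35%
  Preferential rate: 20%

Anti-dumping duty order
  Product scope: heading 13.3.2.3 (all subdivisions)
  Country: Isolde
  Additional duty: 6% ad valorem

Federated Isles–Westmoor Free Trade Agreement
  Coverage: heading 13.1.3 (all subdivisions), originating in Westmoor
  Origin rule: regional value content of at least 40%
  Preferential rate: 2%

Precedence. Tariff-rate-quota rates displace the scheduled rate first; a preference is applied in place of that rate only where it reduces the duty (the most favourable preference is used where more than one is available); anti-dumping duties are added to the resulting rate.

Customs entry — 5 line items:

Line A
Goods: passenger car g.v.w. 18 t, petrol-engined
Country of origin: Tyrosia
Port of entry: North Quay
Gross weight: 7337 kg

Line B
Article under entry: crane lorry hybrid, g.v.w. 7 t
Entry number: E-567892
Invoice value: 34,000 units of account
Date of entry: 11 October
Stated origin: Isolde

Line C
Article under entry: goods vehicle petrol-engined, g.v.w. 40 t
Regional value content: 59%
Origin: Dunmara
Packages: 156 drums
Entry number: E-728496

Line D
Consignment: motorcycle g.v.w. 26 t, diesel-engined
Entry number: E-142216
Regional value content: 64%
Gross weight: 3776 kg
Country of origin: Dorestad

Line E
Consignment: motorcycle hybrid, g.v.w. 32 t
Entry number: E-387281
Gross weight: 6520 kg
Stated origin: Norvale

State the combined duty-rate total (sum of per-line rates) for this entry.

Line A: passenger car → 13.3; petrol-engined → 13.3.2; g.v.w. 18 t → 13.3.2.1. Scheduled 11%. No special measure applies. → 11%.
Line B: crane lorry → 13.1; hybrid → 13.1.4; g.v.w. 7 t → 13.1.4.2. Scheduled 11%. No special measure applies. → 11%.
Line C: goods vehicle → 13.2; petrol-engined → 13.2.1; g.v.w. 40 t → 13.2.1.3. Scheduled 27%. Dunmara agreement on 13.1.2: 13.2.1.3 not covered; Dunmara agreement on 13.4.1.2: 13.2.1.3 not covered. → 27%.
Line D: motorcycle → 13.4; diesel-engined → 13.4.4; g.v.w. 26 t → 13.4.4.2. Scheduled 34%. Dorestad agreement on 13.4: RVC ≥ 50% → 23% available; preferential 23%. → 23%.
Line E: motorcycle → 13.4; hybrid → 13.4.1; g.v.w. 32 t → 13.4.1.3. Scheduled 11%. No special measure applies. → 11%.
Sum: 11% + 11% + 27% + 23% + 11% = 83%.

83%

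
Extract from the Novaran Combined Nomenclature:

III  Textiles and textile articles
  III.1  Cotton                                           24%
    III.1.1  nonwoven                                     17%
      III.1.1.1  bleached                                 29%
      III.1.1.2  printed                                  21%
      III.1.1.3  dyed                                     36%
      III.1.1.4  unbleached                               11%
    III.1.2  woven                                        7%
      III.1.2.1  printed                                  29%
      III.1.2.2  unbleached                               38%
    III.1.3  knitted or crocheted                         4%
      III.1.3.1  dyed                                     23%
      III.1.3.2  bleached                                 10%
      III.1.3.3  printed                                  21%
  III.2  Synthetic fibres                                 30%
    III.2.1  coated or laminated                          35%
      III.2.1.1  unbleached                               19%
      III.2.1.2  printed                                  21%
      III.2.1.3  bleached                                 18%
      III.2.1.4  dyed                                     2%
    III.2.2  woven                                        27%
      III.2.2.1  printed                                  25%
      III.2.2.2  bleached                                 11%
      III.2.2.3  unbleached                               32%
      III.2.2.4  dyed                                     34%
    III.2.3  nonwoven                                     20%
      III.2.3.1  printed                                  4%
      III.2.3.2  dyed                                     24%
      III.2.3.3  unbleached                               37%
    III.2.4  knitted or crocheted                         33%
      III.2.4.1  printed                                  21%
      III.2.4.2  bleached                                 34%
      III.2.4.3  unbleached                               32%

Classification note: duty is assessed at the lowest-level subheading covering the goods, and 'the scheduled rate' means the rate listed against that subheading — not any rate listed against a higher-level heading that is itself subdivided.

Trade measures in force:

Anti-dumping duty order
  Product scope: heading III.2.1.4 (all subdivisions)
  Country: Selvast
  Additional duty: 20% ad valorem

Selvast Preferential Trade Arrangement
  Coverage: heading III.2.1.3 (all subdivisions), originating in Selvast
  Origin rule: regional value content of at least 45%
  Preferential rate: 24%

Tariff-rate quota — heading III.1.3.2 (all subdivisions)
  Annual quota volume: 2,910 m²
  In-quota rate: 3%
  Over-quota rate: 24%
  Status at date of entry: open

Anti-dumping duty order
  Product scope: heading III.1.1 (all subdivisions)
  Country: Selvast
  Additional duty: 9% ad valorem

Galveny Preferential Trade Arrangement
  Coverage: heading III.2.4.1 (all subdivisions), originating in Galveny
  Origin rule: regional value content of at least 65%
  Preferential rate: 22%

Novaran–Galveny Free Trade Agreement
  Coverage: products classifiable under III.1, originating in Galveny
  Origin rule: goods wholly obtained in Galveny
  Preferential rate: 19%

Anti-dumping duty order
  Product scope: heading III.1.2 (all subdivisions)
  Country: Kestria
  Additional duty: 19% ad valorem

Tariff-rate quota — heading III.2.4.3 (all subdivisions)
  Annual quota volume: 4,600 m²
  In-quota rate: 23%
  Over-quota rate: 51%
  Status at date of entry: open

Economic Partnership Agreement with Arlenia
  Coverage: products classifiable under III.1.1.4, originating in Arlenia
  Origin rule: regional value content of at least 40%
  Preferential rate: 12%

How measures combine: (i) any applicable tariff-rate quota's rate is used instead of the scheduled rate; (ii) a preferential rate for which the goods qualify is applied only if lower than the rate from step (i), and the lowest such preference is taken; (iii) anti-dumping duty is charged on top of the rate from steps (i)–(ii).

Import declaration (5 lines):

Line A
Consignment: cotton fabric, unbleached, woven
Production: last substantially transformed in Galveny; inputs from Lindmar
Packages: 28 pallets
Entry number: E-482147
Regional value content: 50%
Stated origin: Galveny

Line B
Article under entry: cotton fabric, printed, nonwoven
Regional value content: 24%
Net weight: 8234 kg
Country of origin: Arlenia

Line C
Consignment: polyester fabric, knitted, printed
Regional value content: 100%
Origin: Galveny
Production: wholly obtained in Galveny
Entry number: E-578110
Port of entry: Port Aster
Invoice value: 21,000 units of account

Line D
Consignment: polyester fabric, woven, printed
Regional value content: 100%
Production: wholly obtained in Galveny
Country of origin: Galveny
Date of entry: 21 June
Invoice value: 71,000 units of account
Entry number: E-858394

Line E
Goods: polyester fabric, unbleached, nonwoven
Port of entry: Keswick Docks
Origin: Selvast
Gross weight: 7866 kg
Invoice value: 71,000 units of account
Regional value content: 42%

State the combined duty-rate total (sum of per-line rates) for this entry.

142%

Line A: cotton → III.1; woven → III.1.2; unbleached → III.1.2.2. Scheduled 38%. Galveny agreement on III.2.4.1: III.1.2.2 not covered; Galveny agreement on III.1: not wholly obtained. → 38%.
Line B: cotton → III.1; nonwoven → III.1.1; printed → III.1.1.2. Scheduled 21%. Arlenia agreement on III.1.1.4: III.1.1.2 not covered. → 21%.
Line C: polyester → III.2; knitted → III.2.4; printed → III.2.4.1. Scheduled 21%. Galveny agreement on III.2.4.1: RVC ≥ 65% → 22% available; Galveny agreement on III.1: III.2.4.1 not covered; preference 22% not lower than 21% → no reduction. → 21%.
Line D: polyester → III.2; woven → III.2.2; printed → III.2.2.1. Scheduled 25%. Galveny agreement on III.2.4.1: III.2.2.1 not covered; Galveny agreement on III.1: III.2.2.1 not covered. → 25%.
Line E: polyester → III.2; nonwoven → III.2.3; unbleached → III.2.3.3. Scheduled 37%. Selvast agreement on III.2.1.3: III.2.3.3 not covered. → 37%.
Sum: 38% + 21% + 21% + 25% + 37% = 142%.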